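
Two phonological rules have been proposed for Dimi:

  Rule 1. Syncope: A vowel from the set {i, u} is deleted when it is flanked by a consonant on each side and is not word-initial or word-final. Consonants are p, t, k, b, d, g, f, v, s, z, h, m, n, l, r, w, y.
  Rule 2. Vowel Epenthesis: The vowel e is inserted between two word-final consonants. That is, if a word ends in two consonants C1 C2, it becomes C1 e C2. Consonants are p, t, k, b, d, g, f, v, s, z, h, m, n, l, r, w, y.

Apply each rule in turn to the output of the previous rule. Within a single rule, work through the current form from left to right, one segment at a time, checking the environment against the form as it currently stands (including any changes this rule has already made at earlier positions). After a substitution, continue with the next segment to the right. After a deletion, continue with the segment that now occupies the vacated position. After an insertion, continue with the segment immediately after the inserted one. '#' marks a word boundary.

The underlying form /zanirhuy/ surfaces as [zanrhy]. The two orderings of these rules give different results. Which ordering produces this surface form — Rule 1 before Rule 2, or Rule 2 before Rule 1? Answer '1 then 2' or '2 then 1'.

2 then 1

Order 1 then 2:
  1 Syncope: [zanirhuy] → [zanrhy]
  2 Vowel Epenthesis: [zanrhy] → [zanrhey]
  result: [zanrhey]
Order 2 then 1:
  2 Vowel Epenthesis: no change — [zanirhuy]
  1 Syncope: [zanirhuy] → [zanrhy]
  result: [zanrhy]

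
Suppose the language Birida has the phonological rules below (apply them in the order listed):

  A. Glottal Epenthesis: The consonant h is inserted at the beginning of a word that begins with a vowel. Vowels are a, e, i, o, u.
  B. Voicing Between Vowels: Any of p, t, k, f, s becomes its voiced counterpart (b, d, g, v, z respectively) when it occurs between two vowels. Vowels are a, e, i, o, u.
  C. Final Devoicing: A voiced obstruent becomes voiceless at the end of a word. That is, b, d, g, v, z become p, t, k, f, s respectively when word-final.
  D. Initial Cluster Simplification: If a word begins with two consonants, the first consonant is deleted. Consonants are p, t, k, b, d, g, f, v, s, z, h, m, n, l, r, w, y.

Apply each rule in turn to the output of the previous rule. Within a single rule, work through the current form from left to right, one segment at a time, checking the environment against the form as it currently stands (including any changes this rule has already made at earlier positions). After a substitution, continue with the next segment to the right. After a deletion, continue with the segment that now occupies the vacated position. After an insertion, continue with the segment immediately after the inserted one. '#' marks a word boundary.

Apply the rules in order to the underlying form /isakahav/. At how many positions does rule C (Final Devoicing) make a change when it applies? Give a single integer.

A Glottal Epenthesis: [isakahav] → [hisakahav]
B Voicing Between Vowels: [hisakahav] → [hizagahav]
C Final Devoicing: [hizagahav] → [hizagahaf]
D Initial Cluster Simplification: no change — [hizagahaf]
Rule C changed 1 position(s).

1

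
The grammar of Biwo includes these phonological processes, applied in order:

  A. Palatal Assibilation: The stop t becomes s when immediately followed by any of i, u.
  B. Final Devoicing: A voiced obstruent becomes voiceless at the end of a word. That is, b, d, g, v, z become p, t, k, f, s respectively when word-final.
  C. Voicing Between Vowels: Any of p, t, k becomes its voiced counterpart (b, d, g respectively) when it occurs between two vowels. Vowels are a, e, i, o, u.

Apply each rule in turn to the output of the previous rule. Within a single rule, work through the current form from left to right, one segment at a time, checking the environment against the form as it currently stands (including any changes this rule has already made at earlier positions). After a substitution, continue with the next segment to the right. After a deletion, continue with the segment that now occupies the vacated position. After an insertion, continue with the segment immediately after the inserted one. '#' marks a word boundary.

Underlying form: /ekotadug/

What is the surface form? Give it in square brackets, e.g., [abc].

[egodaduk]

A Palatal Assibilation: no change — [ekotadug]
B Final Devoicing: [ekotadug] → [ekotaduk]
C Voicing Between Vowels: [ekotaduk] → [egodaduk]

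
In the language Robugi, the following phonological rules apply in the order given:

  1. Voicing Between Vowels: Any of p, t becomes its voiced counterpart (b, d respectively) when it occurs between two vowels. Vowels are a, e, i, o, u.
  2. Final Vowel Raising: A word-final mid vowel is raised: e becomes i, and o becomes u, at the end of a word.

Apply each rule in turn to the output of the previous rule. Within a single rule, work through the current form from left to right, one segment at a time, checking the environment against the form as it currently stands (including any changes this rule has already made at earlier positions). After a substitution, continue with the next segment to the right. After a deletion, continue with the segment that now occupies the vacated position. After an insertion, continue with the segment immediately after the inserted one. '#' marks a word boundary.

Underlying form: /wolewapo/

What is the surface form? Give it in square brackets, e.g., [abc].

[wolewabu]

1 Voicing Between Vowels: [wolewapo] → [wolewabo]
2 Final Vowel Raising: [wolewabo] → [wolewabu]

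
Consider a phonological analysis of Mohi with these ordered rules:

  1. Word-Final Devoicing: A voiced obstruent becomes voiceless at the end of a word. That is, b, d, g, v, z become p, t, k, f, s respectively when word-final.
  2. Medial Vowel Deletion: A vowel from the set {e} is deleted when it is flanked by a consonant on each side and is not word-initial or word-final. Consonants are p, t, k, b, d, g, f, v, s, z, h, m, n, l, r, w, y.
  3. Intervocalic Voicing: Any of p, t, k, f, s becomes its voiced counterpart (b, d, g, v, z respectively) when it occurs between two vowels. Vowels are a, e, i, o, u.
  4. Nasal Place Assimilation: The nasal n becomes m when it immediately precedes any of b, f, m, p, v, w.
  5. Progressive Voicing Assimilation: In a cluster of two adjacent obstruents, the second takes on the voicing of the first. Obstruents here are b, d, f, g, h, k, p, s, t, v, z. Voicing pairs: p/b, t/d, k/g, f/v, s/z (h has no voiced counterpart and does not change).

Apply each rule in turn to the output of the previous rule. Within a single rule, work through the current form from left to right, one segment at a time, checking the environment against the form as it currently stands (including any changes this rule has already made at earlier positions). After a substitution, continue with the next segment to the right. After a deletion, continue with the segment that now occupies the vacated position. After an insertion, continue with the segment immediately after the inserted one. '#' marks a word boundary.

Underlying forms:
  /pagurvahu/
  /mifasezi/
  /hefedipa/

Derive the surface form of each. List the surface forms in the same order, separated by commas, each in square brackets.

/pagurvahu/:
  1 Word-Final Devoicing: no change — [pagurvahu]
  2 Medial Vowel Deletion: no change — [pagurvahu]
  3 Intervocalic Voicing: no change — [pagurvahu]
  4 Nasal Place Assimilation: no change — [pagurvahu]
  5 Progressive Voicing Assimilation: no change — [pagurvahu]
/mifasezi/:
  1 Word-Final Devoicing: no change — [mifasezi]
  2 Medial Vowel Deletion: [mifasezi] → [mifaszi]
  3 Intervocalic Voicing: [mifaszi] → [mivaszi]
  4 Nasal Place Assimilation: no change — [mivaszi]
  5 Progressive Voicing Assimilation: [mivaszi] → [mivassi]
/hefedipa/:
  1 Word-Final Devoicing: no change — [hefedipa]
  2 Medial Vowel Deletion: [hefedipa] → [hfdipa]
  3 Intervocalic Voicing: [hfdipa] → [hfdiba]
  4 Nasal Place Assimilation: no change — [hfdiba]
  5 Progressive Voicing Assimilation: [hfdiba] → [hftiba]

[pagurvahu], [mivassi], [hftiba]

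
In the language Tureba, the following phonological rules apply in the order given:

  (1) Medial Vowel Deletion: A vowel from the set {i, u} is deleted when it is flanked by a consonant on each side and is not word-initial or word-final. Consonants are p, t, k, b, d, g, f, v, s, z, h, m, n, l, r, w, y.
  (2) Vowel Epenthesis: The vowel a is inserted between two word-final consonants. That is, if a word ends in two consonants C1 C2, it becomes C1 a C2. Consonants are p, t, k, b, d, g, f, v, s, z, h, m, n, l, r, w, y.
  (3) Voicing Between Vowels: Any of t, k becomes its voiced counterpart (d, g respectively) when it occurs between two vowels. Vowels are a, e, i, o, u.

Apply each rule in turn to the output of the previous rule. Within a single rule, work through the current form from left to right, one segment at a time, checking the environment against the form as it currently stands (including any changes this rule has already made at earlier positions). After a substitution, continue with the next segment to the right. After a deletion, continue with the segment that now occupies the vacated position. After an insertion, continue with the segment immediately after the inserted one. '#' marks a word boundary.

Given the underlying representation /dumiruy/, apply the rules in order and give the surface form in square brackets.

[dmray]

(1) Medial Vowel Deletion: [dumiruy] → [dmry]
(2) Vowel Epenthesis: [dmry] → [dmray]
(3) Voicing Between Vowels: no change — [dmray]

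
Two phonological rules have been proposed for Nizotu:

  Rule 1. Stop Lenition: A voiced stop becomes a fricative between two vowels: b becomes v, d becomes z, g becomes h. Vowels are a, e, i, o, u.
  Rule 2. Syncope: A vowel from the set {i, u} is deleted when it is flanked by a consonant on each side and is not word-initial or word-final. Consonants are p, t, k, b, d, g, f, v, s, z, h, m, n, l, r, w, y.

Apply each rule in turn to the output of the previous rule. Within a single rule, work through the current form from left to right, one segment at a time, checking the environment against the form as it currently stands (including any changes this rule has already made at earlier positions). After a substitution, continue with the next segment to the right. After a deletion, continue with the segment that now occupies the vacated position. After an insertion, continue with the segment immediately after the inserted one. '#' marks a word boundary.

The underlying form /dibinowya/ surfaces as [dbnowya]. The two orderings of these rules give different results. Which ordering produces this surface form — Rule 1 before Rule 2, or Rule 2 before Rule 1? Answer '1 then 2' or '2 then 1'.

Order 1 then 2:
  1 Stop Lenition: [dibinowya] → [divinowya]
  2 Syncope: [divinowya] → [dvnowya]
  result: [dvnowya]
Order 2 then 1:
  2 Syncope: [dibinowya] → [dbnowya]
  1 Stop Lenition: no change — [dbnowya]
  result: [dbnowya]

2 then 1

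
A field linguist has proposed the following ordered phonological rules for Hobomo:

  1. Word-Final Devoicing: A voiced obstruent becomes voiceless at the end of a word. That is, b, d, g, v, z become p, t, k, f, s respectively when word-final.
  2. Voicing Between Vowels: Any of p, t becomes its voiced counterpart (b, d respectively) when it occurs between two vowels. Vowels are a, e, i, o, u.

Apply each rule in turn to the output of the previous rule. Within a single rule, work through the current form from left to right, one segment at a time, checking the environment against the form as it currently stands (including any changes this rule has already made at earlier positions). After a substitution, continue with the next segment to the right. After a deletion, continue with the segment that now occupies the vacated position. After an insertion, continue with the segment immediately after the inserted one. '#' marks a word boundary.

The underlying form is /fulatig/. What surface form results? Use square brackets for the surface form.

1 Word-Final Devoicing: [fulatig] → [fulatik]
2 Voicing Between Vowels: [fulatik] → [fuladik]

[fuladik]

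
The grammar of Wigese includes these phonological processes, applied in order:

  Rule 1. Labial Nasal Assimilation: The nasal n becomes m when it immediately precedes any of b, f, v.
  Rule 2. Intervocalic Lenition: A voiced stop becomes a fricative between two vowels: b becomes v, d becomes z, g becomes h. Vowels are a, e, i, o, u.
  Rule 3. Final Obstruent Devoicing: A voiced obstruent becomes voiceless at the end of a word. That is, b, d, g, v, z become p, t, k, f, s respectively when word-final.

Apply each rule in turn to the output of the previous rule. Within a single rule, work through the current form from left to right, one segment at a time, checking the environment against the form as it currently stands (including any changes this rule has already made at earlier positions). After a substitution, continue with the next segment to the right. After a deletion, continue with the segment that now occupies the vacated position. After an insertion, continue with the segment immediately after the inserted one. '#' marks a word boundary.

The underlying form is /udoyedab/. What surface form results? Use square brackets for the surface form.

Rule 1 Labial Nasal Assimilation: no change — [udoyedab]
Rule 2 Intervocalic Lenition: [udoyedab] → [uzoyezab]
Rule 3 Final Obstruent Devoicing: [uzoyezab] → [uzoyezap]

[uzoyezap]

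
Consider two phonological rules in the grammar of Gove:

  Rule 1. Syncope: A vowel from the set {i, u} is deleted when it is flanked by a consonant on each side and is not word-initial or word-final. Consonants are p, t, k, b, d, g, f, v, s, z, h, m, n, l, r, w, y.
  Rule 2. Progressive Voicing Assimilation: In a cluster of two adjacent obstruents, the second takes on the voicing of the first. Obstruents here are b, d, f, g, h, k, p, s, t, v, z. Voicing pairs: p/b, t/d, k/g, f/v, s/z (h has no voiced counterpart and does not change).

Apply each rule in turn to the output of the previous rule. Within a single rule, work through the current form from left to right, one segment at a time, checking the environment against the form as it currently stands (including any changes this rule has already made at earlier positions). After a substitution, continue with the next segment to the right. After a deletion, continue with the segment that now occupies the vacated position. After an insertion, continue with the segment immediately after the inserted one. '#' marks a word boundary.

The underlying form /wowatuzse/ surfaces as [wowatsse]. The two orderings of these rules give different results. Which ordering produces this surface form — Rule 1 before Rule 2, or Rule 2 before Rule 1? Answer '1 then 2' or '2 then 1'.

1 then 2

Order 1 then 2:
  1 Syncope: [wowatuzse] → [wowatzse]
  2 Progressive Voicing Assimilation: [wowatzse] → [wowatsse]
  result: [wowatsse]
Order 2 then 1:
  2 Progressive Voicing Assimilation: [wowatuzse] → [wowatuzze]
  1 Syncope: [wowatuzze] → [wowatzze]
  result: [wowatzze]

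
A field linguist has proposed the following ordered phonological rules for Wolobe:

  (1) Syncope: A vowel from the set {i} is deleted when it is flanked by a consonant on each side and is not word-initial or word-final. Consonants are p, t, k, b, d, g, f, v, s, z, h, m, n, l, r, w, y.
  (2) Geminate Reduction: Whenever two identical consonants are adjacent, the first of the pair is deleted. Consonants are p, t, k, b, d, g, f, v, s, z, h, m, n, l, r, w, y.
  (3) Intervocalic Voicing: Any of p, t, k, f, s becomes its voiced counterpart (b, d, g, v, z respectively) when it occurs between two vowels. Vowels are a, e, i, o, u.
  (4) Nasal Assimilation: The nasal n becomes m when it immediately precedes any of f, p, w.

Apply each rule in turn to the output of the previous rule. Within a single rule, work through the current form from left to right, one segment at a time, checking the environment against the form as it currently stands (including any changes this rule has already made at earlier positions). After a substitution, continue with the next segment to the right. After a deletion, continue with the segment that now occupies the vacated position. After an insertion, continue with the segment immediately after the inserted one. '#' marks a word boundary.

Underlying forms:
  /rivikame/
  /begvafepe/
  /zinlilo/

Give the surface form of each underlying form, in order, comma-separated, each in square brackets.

/rivikame/:
  (1) Syncope: [rivikame] → [rvkame]
  (2) Geminate Reduction: no change — [rvkame]
  (3) Intervocalic Voicing: no change — [rvkame]
  (4) Nasal Assimilation: no change — [rvkame]
/begvafepe/:
  (1) Syncope: no change — [begvafepe]
  (2) Geminate Reduction: no change — [begvafepe]
  (3) Intervocalic Voicing: [begvafepe] → [begvavebe]
  (4) Nasal Assimilation: no change — [begvavebe]
/zinlilo/:
  (1) Syncope: [zinlilo] → [znllo]
  (2) Geminate Reduction: [znllo] → [znlo]
  (3) Intervocalic Voicing: no change — [znlo]
  (4) Nasal Assimilation: no change — [znlo]

[rvkame], [begvavebe], [znlo]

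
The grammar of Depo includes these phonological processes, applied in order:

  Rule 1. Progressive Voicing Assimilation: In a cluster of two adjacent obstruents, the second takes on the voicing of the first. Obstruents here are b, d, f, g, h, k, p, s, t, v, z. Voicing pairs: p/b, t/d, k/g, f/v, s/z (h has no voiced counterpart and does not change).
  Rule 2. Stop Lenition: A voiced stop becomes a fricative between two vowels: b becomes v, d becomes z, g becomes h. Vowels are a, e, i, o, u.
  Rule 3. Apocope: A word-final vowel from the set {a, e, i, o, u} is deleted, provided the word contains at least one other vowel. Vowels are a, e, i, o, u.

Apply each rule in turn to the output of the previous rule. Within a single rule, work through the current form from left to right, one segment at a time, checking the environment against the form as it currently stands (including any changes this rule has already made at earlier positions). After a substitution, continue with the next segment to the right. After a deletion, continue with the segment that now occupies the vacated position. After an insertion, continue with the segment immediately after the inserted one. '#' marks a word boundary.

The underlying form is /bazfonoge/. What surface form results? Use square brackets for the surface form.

Rule 1 Progressive Voicing Assimilation: [bazfonoge] → [bazvonoge]
Rule 2 Stop Lenition: [bazvonoge] → [bazvonohe]
Rule 3 Apocope: [bazvonohe] → [bazvonoh]

[bazvonoh]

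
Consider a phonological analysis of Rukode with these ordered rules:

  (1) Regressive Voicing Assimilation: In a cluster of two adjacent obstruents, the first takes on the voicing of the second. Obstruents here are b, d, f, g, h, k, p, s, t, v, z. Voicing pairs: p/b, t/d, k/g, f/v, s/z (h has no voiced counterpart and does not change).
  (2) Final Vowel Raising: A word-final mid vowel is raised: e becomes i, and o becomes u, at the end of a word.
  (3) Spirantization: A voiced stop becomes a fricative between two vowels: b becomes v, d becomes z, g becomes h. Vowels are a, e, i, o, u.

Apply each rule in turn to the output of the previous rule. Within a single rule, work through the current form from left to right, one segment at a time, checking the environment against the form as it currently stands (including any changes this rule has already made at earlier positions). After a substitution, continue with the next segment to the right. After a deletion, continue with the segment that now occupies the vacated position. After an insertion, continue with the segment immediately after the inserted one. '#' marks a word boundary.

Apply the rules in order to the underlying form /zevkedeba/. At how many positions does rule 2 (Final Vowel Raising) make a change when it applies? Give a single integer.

0

(1) Regressive Voicing Assimilation: [zevkedeba] → [zefkedeba]
(2) Final Vowel Raising: no change — [zefkedeba]
(3) Spirantization: [zefkedeba] → [zefkezeva]
Rule 2 changed 0 position(s).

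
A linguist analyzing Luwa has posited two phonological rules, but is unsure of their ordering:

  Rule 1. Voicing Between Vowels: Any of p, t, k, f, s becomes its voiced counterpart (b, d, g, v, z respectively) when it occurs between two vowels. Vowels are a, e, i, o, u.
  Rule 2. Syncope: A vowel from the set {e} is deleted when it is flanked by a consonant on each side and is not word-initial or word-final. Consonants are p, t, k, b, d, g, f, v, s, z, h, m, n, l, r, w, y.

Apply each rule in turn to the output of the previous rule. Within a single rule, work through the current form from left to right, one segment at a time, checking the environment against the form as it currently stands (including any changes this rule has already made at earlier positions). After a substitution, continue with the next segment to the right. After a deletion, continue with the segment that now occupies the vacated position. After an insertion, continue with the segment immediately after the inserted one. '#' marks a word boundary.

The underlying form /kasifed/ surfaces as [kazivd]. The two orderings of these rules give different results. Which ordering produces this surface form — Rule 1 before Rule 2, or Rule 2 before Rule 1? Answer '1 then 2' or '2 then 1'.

Order 1 then 2:
  1 Voicing Between Vowels: [kasifed] → [kazived]
  2 Syncope: [kazived] → [kazivd]
  result: [kazivd]
Order 2 then 1:
  2 Syncope: [kasifed] → [kasifd]
  1 Voicing Between Vowels: [kasifd] → [kazifd]
  result: [kazifd]

1 then 2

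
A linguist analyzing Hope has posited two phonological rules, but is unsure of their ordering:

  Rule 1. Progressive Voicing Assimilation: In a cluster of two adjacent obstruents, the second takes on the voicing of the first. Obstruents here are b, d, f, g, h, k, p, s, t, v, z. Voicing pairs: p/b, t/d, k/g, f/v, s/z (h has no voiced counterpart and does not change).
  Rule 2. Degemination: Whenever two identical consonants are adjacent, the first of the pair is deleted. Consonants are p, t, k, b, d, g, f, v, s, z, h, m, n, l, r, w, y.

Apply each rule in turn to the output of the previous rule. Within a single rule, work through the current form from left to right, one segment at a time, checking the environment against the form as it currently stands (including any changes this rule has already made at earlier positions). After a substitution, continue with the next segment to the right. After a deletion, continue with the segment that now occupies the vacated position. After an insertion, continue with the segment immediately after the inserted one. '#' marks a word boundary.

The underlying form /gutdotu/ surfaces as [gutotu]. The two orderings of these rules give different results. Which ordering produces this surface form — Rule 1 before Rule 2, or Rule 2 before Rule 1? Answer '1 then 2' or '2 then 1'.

1 then 2

Order 1 then 2:
  1 Progressive Voicing Assimilation: [gutdotu] → [guttotu]
  2 Degemination: [guttotu] → [gutotu]
  result: [gutotu]
Order 2 then 1:
  2 Degemination: no change — [gutdotu]
  1 Progressive Voicing Assimilation: [gutdotu] → [guttotu]
  result: [guttotu]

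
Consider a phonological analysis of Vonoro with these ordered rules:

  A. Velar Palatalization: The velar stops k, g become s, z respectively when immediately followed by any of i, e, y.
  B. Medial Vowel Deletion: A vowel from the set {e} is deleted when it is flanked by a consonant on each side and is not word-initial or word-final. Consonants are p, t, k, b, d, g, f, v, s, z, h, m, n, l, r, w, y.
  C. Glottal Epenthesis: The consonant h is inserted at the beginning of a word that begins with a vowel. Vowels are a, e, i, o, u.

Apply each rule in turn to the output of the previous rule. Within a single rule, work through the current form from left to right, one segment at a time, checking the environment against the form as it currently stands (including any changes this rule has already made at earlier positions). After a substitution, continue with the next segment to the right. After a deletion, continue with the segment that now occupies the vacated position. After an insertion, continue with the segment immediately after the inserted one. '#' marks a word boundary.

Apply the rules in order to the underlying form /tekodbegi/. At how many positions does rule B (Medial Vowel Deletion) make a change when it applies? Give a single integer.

A Velar Palatalization: [tekodbegi] → [tekodbezi]
B Medial Vowel Deletion: [tekodbezi] → [tkodbzi]
C Glottal Epenthesis: no change — [tkodbzi]
Rule B changed 2 position(s).

2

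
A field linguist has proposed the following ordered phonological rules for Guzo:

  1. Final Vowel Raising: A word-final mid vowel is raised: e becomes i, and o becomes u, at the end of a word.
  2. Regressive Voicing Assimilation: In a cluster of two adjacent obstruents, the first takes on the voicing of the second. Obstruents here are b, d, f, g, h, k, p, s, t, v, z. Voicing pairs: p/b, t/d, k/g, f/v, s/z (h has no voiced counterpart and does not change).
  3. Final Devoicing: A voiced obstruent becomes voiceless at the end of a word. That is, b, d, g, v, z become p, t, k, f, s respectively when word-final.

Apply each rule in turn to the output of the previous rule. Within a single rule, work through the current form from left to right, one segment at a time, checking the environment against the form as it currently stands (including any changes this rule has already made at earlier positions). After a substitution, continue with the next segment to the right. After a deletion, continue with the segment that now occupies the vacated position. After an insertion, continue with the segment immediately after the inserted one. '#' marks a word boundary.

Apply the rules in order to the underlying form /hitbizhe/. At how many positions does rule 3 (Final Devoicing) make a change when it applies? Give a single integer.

0

1 Final Vowel Raising: [hitbizhe] → [hitbizhi]
2 Regressive Voicing Assimilation: [hitbizhi] → [hidbishi]
3 Final Devoicing: no change — [hidbishi]
Rule 3 changed 0 position(s).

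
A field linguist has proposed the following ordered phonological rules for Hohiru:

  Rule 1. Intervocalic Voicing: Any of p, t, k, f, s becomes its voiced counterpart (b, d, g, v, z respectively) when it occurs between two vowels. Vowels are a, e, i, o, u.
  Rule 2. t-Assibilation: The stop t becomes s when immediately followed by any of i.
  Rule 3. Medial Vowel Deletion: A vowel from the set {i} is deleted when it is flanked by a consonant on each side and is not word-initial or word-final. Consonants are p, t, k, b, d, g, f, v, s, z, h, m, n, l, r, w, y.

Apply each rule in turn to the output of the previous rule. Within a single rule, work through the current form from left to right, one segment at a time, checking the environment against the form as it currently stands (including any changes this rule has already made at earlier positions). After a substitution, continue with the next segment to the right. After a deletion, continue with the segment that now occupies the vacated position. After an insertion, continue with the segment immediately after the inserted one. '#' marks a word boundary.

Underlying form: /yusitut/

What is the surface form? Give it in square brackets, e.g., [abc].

Rule 1 Intervocalic Voicing: [yusitut] → [yuzidut]
Rule 2 t-Assibilation: no change — [yuzidut]
Rule 3 Medial Vowel Deletion: [yuzidut] → [yuzdut]

[yuzdut]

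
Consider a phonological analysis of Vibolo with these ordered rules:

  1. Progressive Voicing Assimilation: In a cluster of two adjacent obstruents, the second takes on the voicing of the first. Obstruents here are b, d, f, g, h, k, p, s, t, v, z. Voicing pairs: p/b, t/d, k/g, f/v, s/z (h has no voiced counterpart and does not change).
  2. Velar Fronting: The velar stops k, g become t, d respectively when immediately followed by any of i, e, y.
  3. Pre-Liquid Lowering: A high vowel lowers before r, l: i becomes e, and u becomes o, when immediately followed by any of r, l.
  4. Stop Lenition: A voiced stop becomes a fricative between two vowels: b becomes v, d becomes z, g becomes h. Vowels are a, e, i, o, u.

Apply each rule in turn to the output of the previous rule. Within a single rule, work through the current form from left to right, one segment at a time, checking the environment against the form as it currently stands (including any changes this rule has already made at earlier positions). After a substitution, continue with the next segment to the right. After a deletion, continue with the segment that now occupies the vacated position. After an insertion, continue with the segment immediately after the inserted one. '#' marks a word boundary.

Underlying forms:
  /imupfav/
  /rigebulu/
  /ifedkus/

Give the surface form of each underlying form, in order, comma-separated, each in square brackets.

/imupfav/:
  1 Progressive Voicing Assimilation: no change — [imupfav]
  2 Velar Fronting: no change — [imupfav]
  3 Pre-Liquid Lowering: no change — [imupfav]
  4 Stop Lenition: no change — [imupfav]
/rigebulu/:
  1 Progressive Voicing Assimilation: no change — [rigebulu]
  2 Velar Fronting: [rigebulu] → [ridebulu]
  3 Pre-Liquid Lowering: [ridebulu] → [ridebolu]
  4 Stop Lenition: [ridebolu] → [rizevolu]
/ifedkus/:
  1 Progressive Voicing Assimilation: [ifedkus] → [ifedgus]
  2 Velar Fronting: no change — [ifedgus]
  3 Pre-Liquid Lowering: no change — [ifedgus]
  4 Stop Lenition: no change — [ifedgus]

[imupfav], [rizevolu], [ifedgus]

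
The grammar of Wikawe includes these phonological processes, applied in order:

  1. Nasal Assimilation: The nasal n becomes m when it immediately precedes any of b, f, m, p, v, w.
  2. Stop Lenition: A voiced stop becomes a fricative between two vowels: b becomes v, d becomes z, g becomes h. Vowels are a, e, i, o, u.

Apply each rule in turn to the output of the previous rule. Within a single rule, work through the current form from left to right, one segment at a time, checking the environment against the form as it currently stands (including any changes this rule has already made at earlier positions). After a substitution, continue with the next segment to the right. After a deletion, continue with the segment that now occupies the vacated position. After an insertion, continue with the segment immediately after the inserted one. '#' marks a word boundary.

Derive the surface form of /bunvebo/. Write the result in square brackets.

[bumvevo]

1 Nasal Assimilation: [bunvebo] → [bumvebo]
2 Stop Lenition: [bumvebo] → [bumvevo]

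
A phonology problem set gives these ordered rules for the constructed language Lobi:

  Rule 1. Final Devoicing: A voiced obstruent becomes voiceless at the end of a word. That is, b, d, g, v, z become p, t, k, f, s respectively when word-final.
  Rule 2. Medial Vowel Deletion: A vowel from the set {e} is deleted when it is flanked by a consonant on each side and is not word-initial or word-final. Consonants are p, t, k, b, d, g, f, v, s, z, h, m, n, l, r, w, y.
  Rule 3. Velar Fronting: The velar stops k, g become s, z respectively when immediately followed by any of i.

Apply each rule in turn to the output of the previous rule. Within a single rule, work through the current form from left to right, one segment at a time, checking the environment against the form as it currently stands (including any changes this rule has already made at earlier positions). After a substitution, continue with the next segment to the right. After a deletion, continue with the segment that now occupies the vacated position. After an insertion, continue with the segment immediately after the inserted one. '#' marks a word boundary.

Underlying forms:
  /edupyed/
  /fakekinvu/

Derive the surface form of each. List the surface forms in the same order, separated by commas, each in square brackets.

/edupyed/:
  Rule 1 Final Devoicing: [edupyed] → [edupyet]
  Rule 2 Medial Vowel Deletion: [edupyet] → [edupyt]
  Rule 3 Velar Fronting: no change — [edupyt]
/fakekinvu/:
  Rule 1 Final Devoicing: no change — [fakekinvu]
  Rule 2 Medial Vowel Deletion: [fakekinvu] → [fakkinvu]
  Rule 3 Velar Fronting: [fakkinvu] → [faksinvu]

[edupyt], [faksinvu]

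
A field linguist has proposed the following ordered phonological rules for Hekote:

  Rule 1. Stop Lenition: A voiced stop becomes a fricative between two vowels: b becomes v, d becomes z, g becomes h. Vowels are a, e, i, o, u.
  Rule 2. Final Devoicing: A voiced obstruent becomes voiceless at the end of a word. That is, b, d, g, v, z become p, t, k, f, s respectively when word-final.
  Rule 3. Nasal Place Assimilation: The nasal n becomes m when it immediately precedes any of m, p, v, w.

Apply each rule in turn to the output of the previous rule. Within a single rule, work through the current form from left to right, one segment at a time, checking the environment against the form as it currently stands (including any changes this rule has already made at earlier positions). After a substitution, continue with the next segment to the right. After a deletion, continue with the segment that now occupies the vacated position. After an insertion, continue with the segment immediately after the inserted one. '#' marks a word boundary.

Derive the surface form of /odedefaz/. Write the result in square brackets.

Rule 1 Stop Lenition: [odedefaz] → [ozezefaz]
Rule 2 Final Devoicing: [ozezefaz] → [ozezefas]
Rule 3 Nasal Place Assimilation: no change — [ozezefas]

[ozezefas]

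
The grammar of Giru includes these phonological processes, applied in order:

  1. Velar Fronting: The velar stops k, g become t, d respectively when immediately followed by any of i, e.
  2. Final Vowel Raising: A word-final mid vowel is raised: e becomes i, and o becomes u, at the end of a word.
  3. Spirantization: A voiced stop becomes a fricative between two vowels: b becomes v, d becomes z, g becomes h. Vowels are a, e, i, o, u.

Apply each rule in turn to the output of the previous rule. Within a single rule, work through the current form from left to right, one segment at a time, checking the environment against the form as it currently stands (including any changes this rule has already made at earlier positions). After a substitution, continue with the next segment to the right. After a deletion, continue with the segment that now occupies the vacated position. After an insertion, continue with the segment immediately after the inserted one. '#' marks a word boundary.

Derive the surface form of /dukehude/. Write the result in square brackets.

1 Velar Fronting: [dukehude] → [dutehude]
2 Final Vowel Raising: [dutehude] → [dutehudi]
3 Spirantization: [dutehudi] → [dutehuzi]

[dutehuzi]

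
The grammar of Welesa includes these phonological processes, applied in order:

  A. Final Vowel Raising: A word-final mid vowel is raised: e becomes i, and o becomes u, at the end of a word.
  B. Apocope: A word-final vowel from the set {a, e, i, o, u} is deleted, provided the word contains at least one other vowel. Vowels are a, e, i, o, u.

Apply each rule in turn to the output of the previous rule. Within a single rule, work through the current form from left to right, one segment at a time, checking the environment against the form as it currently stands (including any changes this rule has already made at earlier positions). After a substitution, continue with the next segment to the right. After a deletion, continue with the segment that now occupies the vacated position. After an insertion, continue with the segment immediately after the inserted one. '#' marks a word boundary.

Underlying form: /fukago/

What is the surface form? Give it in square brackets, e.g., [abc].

A Final Vowel Raising: [fukago] → [fukagu]
B Apocope: [fukagu] → [fukag]

[fukag]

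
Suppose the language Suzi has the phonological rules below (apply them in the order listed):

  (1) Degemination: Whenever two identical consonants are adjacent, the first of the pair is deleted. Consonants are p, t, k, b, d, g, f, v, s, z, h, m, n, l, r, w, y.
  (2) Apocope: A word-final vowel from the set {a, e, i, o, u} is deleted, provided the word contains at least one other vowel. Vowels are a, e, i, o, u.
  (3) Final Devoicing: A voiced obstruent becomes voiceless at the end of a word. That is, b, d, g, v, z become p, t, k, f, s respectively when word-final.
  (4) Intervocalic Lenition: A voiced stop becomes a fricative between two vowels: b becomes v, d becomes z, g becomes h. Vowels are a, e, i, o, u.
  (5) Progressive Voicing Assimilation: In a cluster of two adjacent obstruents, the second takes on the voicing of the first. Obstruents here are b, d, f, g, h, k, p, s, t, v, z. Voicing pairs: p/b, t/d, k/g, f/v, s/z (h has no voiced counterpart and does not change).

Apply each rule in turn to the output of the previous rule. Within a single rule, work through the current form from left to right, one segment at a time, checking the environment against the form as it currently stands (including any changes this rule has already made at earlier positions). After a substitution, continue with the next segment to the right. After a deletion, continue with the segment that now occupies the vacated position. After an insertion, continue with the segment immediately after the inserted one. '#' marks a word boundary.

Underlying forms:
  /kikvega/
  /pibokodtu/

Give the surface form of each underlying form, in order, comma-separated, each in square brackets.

[kikfek], [pivokodd]

/kikvega/:
  (1) Degemination: no change — [kikvega]
  (2) Apocope: [kikvega] → [kikveg]
  (3) Final Devoicing: [kikveg] → [kikvek]
  (4) Intervocalic Lenition: no change — [kikvek]
  (5) Progressive Voicing Assimilation: [kikvek] → [kikfek]
/pibokodtu/:
  (1) Degemination: no change — [pibokodtu]
  (2) Apocope: [pibokodtu] → [pibokodt]
  (3) Final Devoicing: no change — [pibokodt]
  (4) Intervocalic Lenition: [pibokodt] → [pivokodt]
  (5) Progressive Voicing Assimilation: [pivokodt] → [pivokodd]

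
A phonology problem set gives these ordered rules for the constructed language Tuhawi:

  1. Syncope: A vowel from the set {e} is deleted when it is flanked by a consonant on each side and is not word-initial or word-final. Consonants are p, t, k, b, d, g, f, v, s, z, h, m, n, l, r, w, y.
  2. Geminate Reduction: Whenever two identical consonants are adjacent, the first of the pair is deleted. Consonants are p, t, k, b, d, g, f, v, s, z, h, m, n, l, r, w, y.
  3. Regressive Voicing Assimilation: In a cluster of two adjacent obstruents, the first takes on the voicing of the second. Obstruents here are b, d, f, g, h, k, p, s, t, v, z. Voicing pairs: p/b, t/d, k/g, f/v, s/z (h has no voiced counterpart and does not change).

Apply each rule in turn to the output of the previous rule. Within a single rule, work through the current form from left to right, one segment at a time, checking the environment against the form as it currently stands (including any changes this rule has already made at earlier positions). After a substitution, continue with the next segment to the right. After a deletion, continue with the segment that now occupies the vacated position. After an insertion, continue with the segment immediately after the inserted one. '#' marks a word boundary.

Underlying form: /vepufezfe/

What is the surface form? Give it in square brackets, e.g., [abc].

1 Syncope: [vepufezfe] → [vpufzfe]
2 Geminate Reduction: no change — [vpufzfe]
3 Regressive Voicing Assimilation: [vpufzfe] → [fpuvsfe]

[fpuvsfe]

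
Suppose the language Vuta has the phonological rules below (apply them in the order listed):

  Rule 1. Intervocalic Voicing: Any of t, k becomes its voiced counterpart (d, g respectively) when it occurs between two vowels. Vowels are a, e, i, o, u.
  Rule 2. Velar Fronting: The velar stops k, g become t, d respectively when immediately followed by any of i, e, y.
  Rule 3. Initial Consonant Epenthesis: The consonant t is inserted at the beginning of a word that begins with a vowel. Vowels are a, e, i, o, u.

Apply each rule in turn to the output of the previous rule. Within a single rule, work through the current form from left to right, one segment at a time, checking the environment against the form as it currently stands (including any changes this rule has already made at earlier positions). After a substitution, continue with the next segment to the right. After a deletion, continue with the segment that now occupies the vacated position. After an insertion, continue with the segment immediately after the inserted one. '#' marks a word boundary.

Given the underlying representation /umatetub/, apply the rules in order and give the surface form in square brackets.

Rule 1 Intervocalic Voicing: [umatetub] → [umadedub]
Rule 2 Velar Fronting: no change — [umadedub]
Rule 3 Initial Consonant Epenthesis: [umadedub] → [tumadedub]

[tumadedub]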